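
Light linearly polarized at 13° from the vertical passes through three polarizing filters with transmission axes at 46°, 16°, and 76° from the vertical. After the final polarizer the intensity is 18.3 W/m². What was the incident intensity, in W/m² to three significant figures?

By Malus's law, I₁ = I₀ cos²(46° − 13°) = I₀ cos²(33°) = 0.7034 I₀.
I₂ = I₁ cos²(16° − 46°) = 0.7034 I₀ · cos²(30°) = 0.5275 I₀.
I₃ = I₂ cos²(76° − 16°) = 0.5275 I₀ · cos²(60°) = 0.1319 I₀.
So 18.3 W/m² = 0.1319 I₀, giving I₀ = 18.3/0.1319 = 138.8 W/m².

I₀ ≈ 139 W/m²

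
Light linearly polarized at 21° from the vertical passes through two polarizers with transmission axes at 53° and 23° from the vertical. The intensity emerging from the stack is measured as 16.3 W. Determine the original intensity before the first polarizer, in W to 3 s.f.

I₀ ≈ 30.2 W

I₁ = I₀ cos²(53° − 21°) = I₀ cos²(32°) = 0.7192 I₀.
I₂ = I₁ cos²(23° − 53°) = 0.7192 I₀ · cos²(30°) = 0.5394 I₀.
So 16.3 W = 0.5394 I₀, giving I₀ = 16.3/0.5394 = 30.22 W.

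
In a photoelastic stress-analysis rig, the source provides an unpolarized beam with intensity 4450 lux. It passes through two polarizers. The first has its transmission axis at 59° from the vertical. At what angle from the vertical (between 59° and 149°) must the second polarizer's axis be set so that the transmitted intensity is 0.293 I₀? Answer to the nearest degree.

θ ≈ 99°

Unpolarized light through the first polarizer → I₁ = ½ I₀, now polarized at 59°.
Need I₂/I₀ = 0.293, so cos²(θ − 59°) = 0.293 / 0.5 = 0.586.
θ − 59° = arccos(√0.586) = 40.0°, giving θ ≈ 59 + 40.0 = 99.0°.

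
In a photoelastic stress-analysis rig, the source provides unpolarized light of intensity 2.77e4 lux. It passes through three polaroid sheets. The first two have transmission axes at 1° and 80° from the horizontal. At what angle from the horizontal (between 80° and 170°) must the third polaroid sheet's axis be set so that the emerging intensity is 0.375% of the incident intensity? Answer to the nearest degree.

θ ≈ 143°

Unpolarized light through the first polarizer → I₁ = ½ I₀, now polarized at 1°.
I₂ = I₁ cos²(80° − 1°) = 0.5 I₀ · cos²(79°) = 0.0182 I₀.
Need I₃/I₀ = 0.00375, so cos²(θ − 80°) = 0.00375 / 0.0182 = 0.206.
θ − 80° = arccos(√0.206) = 63.0°, giving θ ≈ 80 + 63.0 = 143.0°.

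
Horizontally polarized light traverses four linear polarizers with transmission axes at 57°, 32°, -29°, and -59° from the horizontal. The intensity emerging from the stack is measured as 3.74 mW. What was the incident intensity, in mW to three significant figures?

I₁ = I₀ cos²(57° − 0°) = I₀ cos²(57°) = 0.2966 I₀.
I₂ = I₁ cos²(32° − 57°) = 0.2966 I₀ · cos²(25°) = 0.2437 I₀.
I₃ = I₂ cos²(-29° − 32°) = 0.2437 I₀ · cos²(61°) = 0.05727 I₀.
I₄ = I₃ cos²(-59° + 29°) = 0.05727 I₀ · cos²(30°) = 0.04295 I₀.
So 3.74 mW = 0.04295 I₀, giving I₀ = 3.74/0.04295 = 87.08 mW.

I₀ ≈ 87.1 mW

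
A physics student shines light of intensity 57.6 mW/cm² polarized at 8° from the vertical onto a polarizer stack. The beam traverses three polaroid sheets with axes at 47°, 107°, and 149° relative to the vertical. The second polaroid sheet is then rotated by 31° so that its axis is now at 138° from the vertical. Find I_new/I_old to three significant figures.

Before rotation:
I₁ = I₀ cos²(47° − 8°) = I₀ cos²(39°) = 0.604 I₀.
I₂ = I₁ cos²(107° − 47°) = 0.604 I₀ · cos²(60°) = 0.151 I₀.
I₃ = I₂ cos²(149° − 107°) = 0.151 I₀ · cos²(42°) = 0.08339 I₀.
After rotation:
I₁ = I₀ cos²(47° − 8°) = I₀ cos²(39°) = 0.604 I₀.
Angle between axes 1 and 2: 89°. I₂ = 0.604 I₀ · cos²(89°) = 0.000184 I₀.
I₃ = I₂ cos²(149° − 138°) = 0.000184 I₀ · cos²(11°) = 0.0001773 I₀.
Ratio = 0.0001773 / 0.08339 = 0.002126.

I_new/I_old ≈ 0.00213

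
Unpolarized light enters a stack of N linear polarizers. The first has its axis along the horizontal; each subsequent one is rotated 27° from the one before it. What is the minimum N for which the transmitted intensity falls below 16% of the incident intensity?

First polarizer halves the unpolarized light: factor 1/2.
Each further stage multiplies by cos²(27°) = 0.7939.
After N polarizers: T = 0.5·0.7939^(N−1). Require T < 0.16 ⇒ N−1 > ln(0.16/0.5)/ln(0.7939) = 4.94, so N−1 ≥ 5 and N = 6.
Check: N=6 gives T = 0.1577 < 0.16; N=5 gives T = 0.1986.

N = 6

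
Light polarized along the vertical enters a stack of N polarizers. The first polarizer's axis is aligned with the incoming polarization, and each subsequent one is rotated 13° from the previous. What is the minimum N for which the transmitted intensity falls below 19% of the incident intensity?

First polarizer is aligned with the polarization: full transmission.
Each further stage multiplies by cos²(13°) = 0.9494.
After N polarizers: T = 0.9494^(N−1). Require T < 0.19 ⇒ N−1 > ln(0.19)/ln(0.9494) = 31.98, so N−1 ≥ 32 and N = 33.
Check: N=33 gives T = 0.1898 < 0.19; N=32 gives T = 0.1999.

N = 33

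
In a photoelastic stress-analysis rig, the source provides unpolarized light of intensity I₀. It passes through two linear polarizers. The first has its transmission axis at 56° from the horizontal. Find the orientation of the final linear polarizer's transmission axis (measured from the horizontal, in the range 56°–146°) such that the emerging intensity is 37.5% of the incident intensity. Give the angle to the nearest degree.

Unpolarized light through the first polarizer → I₁ = ½ I₀, now polarized at 56°.
Need I₂/I₀ = 0.375, so cos²(θ − 56°) = 0.375 / 0.5 = 0.75.
θ − 56° = arccos(√0.75) = 30.0°, giving θ ≈ 56 + 30.0 = 86.0°.

θ ≈ 86°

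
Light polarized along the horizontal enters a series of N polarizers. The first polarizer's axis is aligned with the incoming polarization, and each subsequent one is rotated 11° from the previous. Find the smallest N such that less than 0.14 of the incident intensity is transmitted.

N = 55

First polarizer is aligned with the polarization: full transmission.
Each further stage multiplies by cos²(11°) = 0.9636.
After N polarizers: T = 0.9636^(N−1). Require T < 0.14 ⇒ N−1 > ln(0.14)/ln(0.9636) = 53.01, so N−1 ≥ 54 and N = 55.
Check: N=55 gives T = 0.135 < 0.14; N=54 gives T = 0.1401.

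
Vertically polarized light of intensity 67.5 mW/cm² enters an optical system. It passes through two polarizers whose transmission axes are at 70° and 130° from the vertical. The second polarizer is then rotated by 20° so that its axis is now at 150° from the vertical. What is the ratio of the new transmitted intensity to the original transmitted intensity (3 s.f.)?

I_new/I_old ≈ 0.121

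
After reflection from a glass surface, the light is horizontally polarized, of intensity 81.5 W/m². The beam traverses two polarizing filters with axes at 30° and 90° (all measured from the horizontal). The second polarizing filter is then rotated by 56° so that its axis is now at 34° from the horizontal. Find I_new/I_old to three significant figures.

I_new/I_old ≈ 3.98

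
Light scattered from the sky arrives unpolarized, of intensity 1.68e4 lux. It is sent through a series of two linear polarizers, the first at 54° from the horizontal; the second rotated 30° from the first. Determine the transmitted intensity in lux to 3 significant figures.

Unpolarized light through the first polarizer → I₁ = 1.68e4 lux/2 = 8400 lux, polarized at 54°.
I₂ = I₁ · cos²(30°) = 8400 · 0.75 = 6300 lux.

I ≈ 6300 lux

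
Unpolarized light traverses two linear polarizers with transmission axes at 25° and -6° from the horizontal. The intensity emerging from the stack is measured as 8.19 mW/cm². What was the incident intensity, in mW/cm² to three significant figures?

Unpolarized light through the first polarizer → I₁ = ½ I₀, now polarized at 25°.
I₂ = I₁ cos²(-6° − 25°) = 0.5 I₀ · cos²(31°) = 0.3674 I₀.
So 8.19 mW/cm² = 0.3674 I₀, giving I₀ = 8.19/0.3674 = 22.29 mW/cm².

I₀ ≈ 22.3 mW/cm²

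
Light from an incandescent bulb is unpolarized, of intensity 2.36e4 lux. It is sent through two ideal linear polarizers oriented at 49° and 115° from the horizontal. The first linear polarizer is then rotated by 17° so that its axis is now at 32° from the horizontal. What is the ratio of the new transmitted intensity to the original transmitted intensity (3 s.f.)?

Before rotation:
Unpolarized light through the first polarizer → I₁ = ½ I₀, now polarized at 49°.
I₂ = I₁ cos²(115° − 49°) = 0.5 I₀ · cos²(66°) = 0.08272 I₀.
After rotation:
Unpolarized light through the first polarizer → I₁ = ½ I₀, now polarized at 32°.
I₂ = I₁ cos²(115° − 32°) = 0.5 I₀ · cos²(83°) = 0.007426 I₀.
Ratio = 0.007426 / 0.08272 = 0.08978.

I_new/I_old ≈ 0.0898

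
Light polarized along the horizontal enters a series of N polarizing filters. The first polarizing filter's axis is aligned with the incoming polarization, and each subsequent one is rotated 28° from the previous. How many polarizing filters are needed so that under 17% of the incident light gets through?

First polarizer is aligned with the polarization: full transmission.
Each further stage multiplies by cos²(28°) = 0.7796.
After N polarizers: T = 0.7796^(N−1). Require T < 0.17 ⇒ N−1 > ln(0.17)/ln(0.7796) = 7.12, so N−1 ≥ 8 and N = 9.
Check: N=9 gives T = 0.1364 < 0.17; N=8 gives T = 0.175.

N = 9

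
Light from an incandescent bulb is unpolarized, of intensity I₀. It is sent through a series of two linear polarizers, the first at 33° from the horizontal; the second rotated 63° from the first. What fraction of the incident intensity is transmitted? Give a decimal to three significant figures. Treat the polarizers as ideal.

≈ 0.103 I₀

Unpolarized light through the first polarizer → I₁ = ½ I₀, now polarized at 33°.
I₂ = I₁ cos²(63°) = 0.5 · 0.2061 I₀ = 0.1031 I₀.
Transmitted fraction = 0.1031.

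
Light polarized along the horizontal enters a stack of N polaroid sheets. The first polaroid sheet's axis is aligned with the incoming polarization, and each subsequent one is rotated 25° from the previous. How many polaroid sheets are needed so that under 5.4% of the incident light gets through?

N = 16

First polarizer is aligned with the polarization: full transmission.
Each further stage multiplies by cos²(25°) = 0.8214.
After N polarizers: T = 0.8214^(N−1). Require T < 0.054 ⇒ N−1 > ln(0.054)/ln(0.8214) = 14.83, so N−1 ≥ 15 and N = 16.
Check: N=16 gives T = 0.05227 < 0.054; N=15 gives T = 0.06364.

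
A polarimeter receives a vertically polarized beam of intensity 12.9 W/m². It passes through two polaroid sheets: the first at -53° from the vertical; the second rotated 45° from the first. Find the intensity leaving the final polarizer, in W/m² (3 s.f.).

I ≈ 2.34 W/m²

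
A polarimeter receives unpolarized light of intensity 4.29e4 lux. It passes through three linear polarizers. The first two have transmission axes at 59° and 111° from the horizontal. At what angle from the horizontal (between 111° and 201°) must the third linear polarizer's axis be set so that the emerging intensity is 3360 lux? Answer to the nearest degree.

Unpolarized light through the first polarizer → I₁ = ½ I₀, now polarized at 59°.
I₂ = I₁ cos²(111° − 59°) = 0.5 I₀ · cos²(52°) = 0.1895 I₀.
Target fraction: 3360 / 4.29e4 lux = 0.07832 of I₀.
Need I₃/I₀ = 0.07832, so cos²(θ − 111°) = 0.07832 / 0.1895 = 0.4133.
θ − 111° = arccos(√0.4133) = 50.0°, giving θ ≈ 111 + 50.0 = 161.0°.

θ ≈ 161°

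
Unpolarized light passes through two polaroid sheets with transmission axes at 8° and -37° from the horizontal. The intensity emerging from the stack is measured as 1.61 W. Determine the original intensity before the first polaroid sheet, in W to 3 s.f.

I₀ ≈ 6.44 W

Unpolarized light through the first polarizer → I₁ = ½ I₀, now polarized at 8°.
I₂ = I₁ cos²(-37° − 8°) = 0.5 I₀ · cos²(45°) = 0.25 I₀.
So 1.61 W = 0.25 I₀, giving I₀ = 1.61/0.25 = 6.44 W.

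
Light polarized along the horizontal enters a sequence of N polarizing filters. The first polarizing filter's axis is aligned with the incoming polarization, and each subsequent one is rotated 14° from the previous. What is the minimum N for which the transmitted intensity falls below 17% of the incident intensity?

N = 31

First polarizer is aligned with the polarization: full transmission.
Each further stage multiplies by cos²(14°) = 0.9415.
After N polarizers: T = 0.9415^(N−1). Require T < 0.17 ⇒ N−1 > ln(0.17)/ln(0.9415) = 29.38, so N−1 ≥ 30 and N = 31.
Check: N=31 gives T = 0.1638 < 0.17; N=30 gives T = 0.174.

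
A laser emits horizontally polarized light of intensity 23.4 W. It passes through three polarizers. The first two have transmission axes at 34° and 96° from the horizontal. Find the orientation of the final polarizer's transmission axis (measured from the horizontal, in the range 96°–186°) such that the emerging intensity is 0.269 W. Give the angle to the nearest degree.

θ ≈ 170°

By Malus's law, I₁ = I₀ cos²(34° − 0°) = I₀ cos²(34°) = 0.6873 I₀.
I₂ = I₁ cos²(96° − 34°) = 0.6873 I₀ · cos²(62°) = 0.1515 I₀.
Target fraction: 0.269 / 23.4 W = 0.0115 of I₀.
Need I₃/I₀ = 0.0115, so cos²(θ − 96°) = 0.0115 / 0.1515 = 0.07589.
θ − 96° = arccos(√0.07589) = 74.0°, giving θ ≈ 96 + 74.0 = 170.0°.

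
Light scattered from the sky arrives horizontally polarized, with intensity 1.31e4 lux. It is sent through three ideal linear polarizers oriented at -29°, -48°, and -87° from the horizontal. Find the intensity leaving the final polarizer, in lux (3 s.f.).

I ≈ 5410 lux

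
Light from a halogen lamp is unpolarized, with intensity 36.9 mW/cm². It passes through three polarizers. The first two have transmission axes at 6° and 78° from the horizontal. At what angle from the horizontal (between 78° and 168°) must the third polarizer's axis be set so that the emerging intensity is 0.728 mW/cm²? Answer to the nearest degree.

θ ≈ 128°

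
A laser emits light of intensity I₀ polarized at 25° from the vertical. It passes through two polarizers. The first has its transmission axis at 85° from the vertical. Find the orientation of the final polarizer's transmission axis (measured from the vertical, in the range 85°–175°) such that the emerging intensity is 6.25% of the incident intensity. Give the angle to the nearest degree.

θ ≈ 145°

By Malus's law, I₁ = I₀ cos²(85° − 25°) = I₀ cos²(60°) = 0.25 I₀.
Need I₂/I₀ = 0.0625, so cos²(θ − 85°) = 0.0625 / 0.25 = 0.25.
θ − 85° = arccos(√0.25) = 60.0°, giving θ ≈ 85 + 60.0 = 145.0°.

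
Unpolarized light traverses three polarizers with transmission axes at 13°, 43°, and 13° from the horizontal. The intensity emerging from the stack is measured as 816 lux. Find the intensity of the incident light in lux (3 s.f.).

I₀ ≈ 2900 lux

Unpolarized light through the first polarizer → I₁ = ½ I₀, now polarized at 13°.
I₂ = I₁ cos²(43° − 13°) = 0.5 I₀ · cos²(30°) = 0.375 I₀.
I₃ = I₂ cos²(13° − 43°) = 0.375 I₀ · cos²(30°) = 0.2813 I₀.
So 816 lux = 0.2813 I₀, giving I₀ = 816/0.2813 = 2901 lux.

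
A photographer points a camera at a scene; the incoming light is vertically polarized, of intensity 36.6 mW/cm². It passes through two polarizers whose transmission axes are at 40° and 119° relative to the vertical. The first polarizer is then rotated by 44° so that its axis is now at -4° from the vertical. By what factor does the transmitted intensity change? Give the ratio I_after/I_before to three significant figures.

I_new/I_old ≈ 13.8

Before rotation:
I₁ = I₀ cos²(40° − 0°) = I₀ cos²(40°) = 0.5868 I₀.
I₂ = I₁ cos²(119° − 40°) = 0.5868 I₀ · cos²(79°) = 0.02137 I₀.
After rotation:
I₁ = I₀ cos²(-4° − 0°) = I₀ cos²(4°) = 0.9951 I₀.
Angle between axes 1 and 2: 57°. I₂ = 0.9951 I₀ · cos²(57°) = 0.2952 I₀.
Ratio = 0.2952 / 0.02137 = 13.82.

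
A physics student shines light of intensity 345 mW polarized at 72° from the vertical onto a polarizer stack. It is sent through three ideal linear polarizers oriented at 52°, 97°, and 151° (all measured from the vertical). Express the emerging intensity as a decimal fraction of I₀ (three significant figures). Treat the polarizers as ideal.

By Malus's law, I₁ = 345 mW · cos²(20°) = 304.6 mW.
I₂ = I₁ · cos²(45°) = 304.6 · 0.5 = 152.3 mW.
I₃ = I₂ · cos²(54°) = 152.3 · 0.3455 = 52.63 mW.
Transmitted fraction = 0.1525.

I/I₀ ≈ 0.153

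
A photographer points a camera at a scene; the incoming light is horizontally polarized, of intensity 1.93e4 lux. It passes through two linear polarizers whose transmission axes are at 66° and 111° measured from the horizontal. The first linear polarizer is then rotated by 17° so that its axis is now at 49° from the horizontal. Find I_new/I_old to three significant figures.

Before rotation:
I₁ = I₀ cos²(66° − 0°) = I₀ cos²(66°) = 0.1654 I₀.
I₂ = I₁ cos²(111° − 66°) = 0.1654 I₀ · cos²(45°) = 0.08272 I₀.
After rotation:
I₁ = I₀ cos²(49° − 0°) = I₀ cos²(49°) = 0.4304 I₀.
I₂ = I₁ cos²(111° − 49°) = 0.4304 I₀ · cos²(62°) = 0.09486 I₀.
Ratio = 0.09486 / 0.08272 = 1.147.

I_new/I_old ≈ 1.15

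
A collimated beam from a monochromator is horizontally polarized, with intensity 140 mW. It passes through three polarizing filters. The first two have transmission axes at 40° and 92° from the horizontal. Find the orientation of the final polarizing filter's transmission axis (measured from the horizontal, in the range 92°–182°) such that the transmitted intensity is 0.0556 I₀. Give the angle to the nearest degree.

θ ≈ 152°

I₁ = I₀ cos²(40° − 0°) = I₀ cos²(40°) = 0.5868 I₀.
I₂ = I₁ cos²(92° − 40°) = 0.5868 I₀ · cos²(52°) = 0.2224 I₀.
Need I₃/I₀ = 0.0556, so cos²(θ − 92°) = 0.0556 / 0.2224 = 0.25.
θ − 92° = arccos(√0.25) = 60.0°, giving θ ≈ 92 + 60.0 = 152.0°.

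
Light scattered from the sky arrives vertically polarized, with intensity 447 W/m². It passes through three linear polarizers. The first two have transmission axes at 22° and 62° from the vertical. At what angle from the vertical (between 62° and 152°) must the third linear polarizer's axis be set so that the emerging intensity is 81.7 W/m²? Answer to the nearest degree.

By Malus's law, I₁ = I₀ cos²(22° − 0°) = I₀ cos²(22°) = 0.8597 I₀.
I₂ = I₁ cos²(62° − 22°) = 0.8597 I₀ · cos²(40°) = 0.5045 I₀.
Target fraction: 81.7 / 447 W/m² = 0.1828 of I₀.
Need I₃/I₀ = 0.1828, so cos²(θ − 62°) = 0.1828 / 0.5045 = 0.3623.
θ − 62° = arccos(√0.3623) = 53.0°, giving θ ≈ 62 + 53.0 = 115.0°.

θ ≈ 115°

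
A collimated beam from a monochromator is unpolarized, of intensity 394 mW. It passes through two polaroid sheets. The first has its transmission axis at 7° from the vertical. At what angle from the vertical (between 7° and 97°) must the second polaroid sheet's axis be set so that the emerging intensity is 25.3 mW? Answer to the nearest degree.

Unpolarized light through the first polarizer → I₁ = ½ I₀, now polarized at 7°.
Target fraction: 25.3 / 394 mW = 0.06421 of I₀.
Need I₂/I₀ = 0.06421, so cos²(θ − 7°) = 0.06421 / 0.5 = 0.1284.
θ − 7° = arccos(√0.1284) = 69.0°, giving θ ≈ 7 + 69.0 = 76.0°.

θ ≈ 76°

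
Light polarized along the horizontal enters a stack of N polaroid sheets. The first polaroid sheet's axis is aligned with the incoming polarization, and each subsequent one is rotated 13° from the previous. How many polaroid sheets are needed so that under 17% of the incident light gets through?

N = 36

First polarizer is aligned with the polarization: full transmission.
Each further stage multiplies by cos²(13°) = 0.9494.
After N polarizers: T = 0.9494^(N−1). Require T < 0.17 ⇒ N−1 > ln(0.17)/ln(0.9494) = 34.12, so N−1 ≥ 35 and N = 36.
Check: N=36 gives T = 0.1624 < 0.17; N=35 gives T = 0.1711.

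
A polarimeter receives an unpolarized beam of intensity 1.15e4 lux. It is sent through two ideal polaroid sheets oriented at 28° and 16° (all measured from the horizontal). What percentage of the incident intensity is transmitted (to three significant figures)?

Unpolarized light through the first polarizer → I₁ = 1.15e4 lux/2 = 5750 lux, polarized at 28°.
I₂ = I₁ · cos²(12°) = 5750 · 0.9568 = 5501 lux.
That is 47.84% of the incident intensity.

≈ 47.8%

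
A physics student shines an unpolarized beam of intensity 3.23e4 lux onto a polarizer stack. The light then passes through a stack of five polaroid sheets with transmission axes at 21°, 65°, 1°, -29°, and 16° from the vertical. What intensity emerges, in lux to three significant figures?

Unpolarized light through the first polarizer → I₁ = 3.23e4 lux/2 = 1.615e+04 lux, polarized at 21°.
I₂ = I₁ · cos²(44°) = 1.615e+04 · 0.5174 = 8357 lux.
I₃ = I₂ · cos²(64°) = 8357 · 0.1922 = 1606 lux.
I₄ = I₃ · cos²(30°) = 1606 · 0.75 = 1204 lux.
I₅ = I₄ · cos²(45°) = 1204 · 0.5 = 602.2 lux.

I ≈ 602 lux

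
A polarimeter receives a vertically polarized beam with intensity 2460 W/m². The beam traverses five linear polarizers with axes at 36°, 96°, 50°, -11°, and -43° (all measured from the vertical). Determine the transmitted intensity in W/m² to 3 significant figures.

I ≈ 32.8 W/m²

By Malus's law, I₁ = 2460 W/m² · cos²(36°) = 1610 W/m².
I₂ = I₁ · cos²(60°) = 1610 · 0.25 = 402.5 W/m².
I₃ = I₂ · cos²(46°) = 402.5 · 0.4826 = 194.2 W/m².
I₄ = I₃ · cos²(61°) = 194.2 · 0.235 = 45.65 W/m².
I₅ = I₄ · cos²(32°) = 45.65 · 0.7192 = 32.83 W/m².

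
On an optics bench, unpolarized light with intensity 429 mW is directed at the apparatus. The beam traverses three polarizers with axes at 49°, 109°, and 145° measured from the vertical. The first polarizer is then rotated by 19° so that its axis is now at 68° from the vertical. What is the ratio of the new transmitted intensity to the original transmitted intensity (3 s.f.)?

Before rotation:
Unpolarized light through the first polarizer → I₁ = ½ I₀, now polarized at 49°.
I₂ = I₁ cos²(109° − 49°) = 0.5 I₀ · cos²(60°) = 0.125 I₀.
I₃ = I₂ cos²(145° − 109°) = 0.125 I₀ · cos²(36°) = 0.08181 I₀.
After rotation:
Unpolarized light through the first polarizer → I₁ = ½ I₀, now polarized at 68°.
I₂ = I₁ cos²(109° − 68°) = 0.5 I₀ · cos²(41°) = 0.2848 I₀.
I₃ = I₂ cos²(145° − 109°) = 0.2848 I₀ · cos²(36°) = 0.1864 I₀.
Ratio = 0.1864 / 0.08181 = 2.278.

I_new/I_old ≈ 2.28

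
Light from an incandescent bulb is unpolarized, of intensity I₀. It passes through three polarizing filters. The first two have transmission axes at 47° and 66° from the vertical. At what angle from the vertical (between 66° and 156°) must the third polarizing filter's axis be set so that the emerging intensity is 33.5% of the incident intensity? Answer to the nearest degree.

Unpolarized light through the first polarizer → I₁ = ½ I₀, now polarized at 47°.
I₂ = I₁ cos²(66° − 47°) = 0.5 I₀ · cos²(19°) = 0.447 I₀.
Need I₃/I₀ = 0.335, so cos²(θ − 66°) = 0.335 / 0.447 = 0.7494.
θ − 66° = arccos(√0.7494) = 30.0°, giving θ ≈ 66 + 30.0 = 96.0°.

θ ≈ 96°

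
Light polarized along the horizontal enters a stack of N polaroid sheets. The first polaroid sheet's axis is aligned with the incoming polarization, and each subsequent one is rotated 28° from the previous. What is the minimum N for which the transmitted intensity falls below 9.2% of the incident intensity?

N = 11

First polarizer is aligned with the polarization: full transmission.
Each further stage multiplies by cos²(28°) = 0.7796.
After N polarizers: T = 0.7796^(N−1). Require T < 0.092 ⇒ N−1 > ln(0.092)/ln(0.7796) = 9.58, so N−1 ≥ 10 and N = 11.
Check: N=11 gives T = 0.08293 < 0.092; N=10 gives T = 0.1064.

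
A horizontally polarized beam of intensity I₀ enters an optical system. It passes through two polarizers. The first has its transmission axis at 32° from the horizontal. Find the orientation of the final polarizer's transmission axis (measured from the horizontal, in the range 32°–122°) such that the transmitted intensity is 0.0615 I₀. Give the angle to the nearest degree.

I₁ = I₀ cos²(32° − 0°) = I₀ cos²(32°) = 0.7192 I₀.
Need I₂/I₀ = 0.0615, so cos²(θ − 32°) = 0.0615 / 0.7192 = 0.08551.
θ − 32° = arccos(√0.08551) = 73.0°, giving θ ≈ 32 + 73.0 = 105.0°.

θ ≈ 105°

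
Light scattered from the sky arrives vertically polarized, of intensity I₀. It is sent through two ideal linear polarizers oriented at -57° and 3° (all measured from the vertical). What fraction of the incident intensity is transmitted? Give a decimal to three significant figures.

I₁ = I₀ cos²(-57° − 0°) = I₀ cos²(57°) = 0.2966 I₀.
I₂ = I₁ cos²(3° + 57°) = 0.2966 I₀ · cos²(60°) = 0.07416 I₀.
Transmitted fraction = 0.07416.

≈ 0.0742 I₀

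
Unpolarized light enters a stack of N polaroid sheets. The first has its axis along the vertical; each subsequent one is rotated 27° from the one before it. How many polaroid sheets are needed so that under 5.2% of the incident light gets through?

N = 11

First polarizer halves the unpolarized light: factor 1/2.
Each further stage multiplies by cos²(27°) = 0.7939.
After N polarizers: T = 0.5·0.7939^(N−1). Require T < 0.052 ⇒ N−1 > ln(0.052/0.5)/ln(0.7939) = 9.81, so N−1 ≥ 10 and N = 11.
Check: N=11 gives T = 0.04973 < 0.052; N=10 gives T = 0.06264.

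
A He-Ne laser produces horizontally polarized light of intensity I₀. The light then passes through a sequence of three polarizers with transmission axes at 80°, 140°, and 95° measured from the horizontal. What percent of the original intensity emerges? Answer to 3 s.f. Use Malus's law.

≈ 0.377%

By Malus's law, I₁ = I₀ cos²(80° − 0°) = I₀ cos²(80°) = 0.03015 I₀.
I₂ = I₁ cos²(140° − 80°) = 0.03015 I₀ · cos²(60°) = 0.007538 I₀.
I₃ = I₂ cos²(95° − 140°) = 0.007538 I₀ · cos²(45°) = 0.003769 I₀.
That is 0.3769% of the incident intensity.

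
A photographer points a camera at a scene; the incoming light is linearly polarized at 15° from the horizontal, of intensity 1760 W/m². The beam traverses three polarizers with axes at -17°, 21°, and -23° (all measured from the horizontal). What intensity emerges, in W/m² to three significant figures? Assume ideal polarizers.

I ≈ 407 W/m²

By Malus's law, I₁ = 1760 W/m² · cos²(32°) = 1266 W/m².
I₂ = I₁ · cos²(38°) = 1266 · 0.621 = 786 W/m².
I₃ = I₂ · cos²(44°) = 786 · 0.5174 = 406.7 W/m².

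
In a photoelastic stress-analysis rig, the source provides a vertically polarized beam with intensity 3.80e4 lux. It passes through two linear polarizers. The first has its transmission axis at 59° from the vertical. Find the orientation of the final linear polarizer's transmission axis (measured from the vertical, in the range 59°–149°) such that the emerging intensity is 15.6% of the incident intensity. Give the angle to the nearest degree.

θ ≈ 99°

I₁ = I₀ cos²(59° − 0°) = I₀ cos²(59°) = 0.2653 I₀.
Need I₂/I₀ = 0.156, so cos²(θ − 59°) = 0.156 / 0.2653 = 0.5881.
θ − 59° = arccos(√0.5881) = 39.9°, giving θ ≈ 59 + 39.9 = 98.9°.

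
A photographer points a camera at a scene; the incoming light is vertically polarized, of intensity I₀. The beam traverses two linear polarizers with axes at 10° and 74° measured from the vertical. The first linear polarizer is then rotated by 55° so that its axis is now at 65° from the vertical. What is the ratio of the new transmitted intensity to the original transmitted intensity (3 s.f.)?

I_new/I_old ≈ 0.935

Before rotation:
By Malus's law, I₁ = I₀ cos²(10° − 0°) = I₀ cos²(10°) = 0.9698 I₀.
I₂ = I₁ cos²(74° − 10°) = 0.9698 I₀ · cos²(64°) = 0.1864 I₀.
After rotation:
I₁ = I₀ cos²(65° − 0°) = I₀ cos²(65°) = 0.1786 I₀.
I₂ = I₁ cos²(74° − 65°) = 0.1786 I₀ · cos²(9°) = 0.1742 I₀.
Ratio = 0.1742 / 0.1864 = 0.9349.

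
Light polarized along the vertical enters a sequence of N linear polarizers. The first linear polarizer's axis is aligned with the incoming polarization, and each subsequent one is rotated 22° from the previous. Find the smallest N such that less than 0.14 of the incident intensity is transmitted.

N = 15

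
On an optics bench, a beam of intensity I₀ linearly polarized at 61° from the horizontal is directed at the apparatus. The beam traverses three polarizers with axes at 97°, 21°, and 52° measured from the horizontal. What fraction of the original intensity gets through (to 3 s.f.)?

≈ 0.0281 I₀

I₁ = I₀ cos²(97° − 61°) = I₀ cos²(36°) = 0.6545 I₀.
I₂ = I₁ cos²(21° − 97°) = 0.6545 I₀ · cos²(76°) = 0.03831 I₀.
I₃ = I₂ cos²(52° − 21°) = 0.03831 I₀ · cos²(31°) = 0.02814 I₀.
Transmitted fraction = 0.02814.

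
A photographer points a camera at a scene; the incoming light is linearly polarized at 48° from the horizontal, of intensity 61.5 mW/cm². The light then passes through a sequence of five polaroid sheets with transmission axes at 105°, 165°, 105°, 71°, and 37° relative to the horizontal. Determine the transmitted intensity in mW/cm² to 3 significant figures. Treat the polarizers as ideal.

I ≈ 0.539 mW/cm²

By Malus's law, I₁ = 61.5 mW/cm² · cos²(57°) = 18.24 mW/cm².
I₂ = I₁ · cos²(60°) = 18.24 · 0.25 = 4.561 mW/cm².
I₃ = I₂ · cos²(60°) = 4.561 · 0.25 = 1.14 mW/cm².
I₄ = I₃ · cos²(34°) = 1.14 · 0.6873 = 0.7836 mW/cm².
I₅ = I₄ · cos²(34°) = 0.7836 · 0.6873 = 0.5386 mW/cm².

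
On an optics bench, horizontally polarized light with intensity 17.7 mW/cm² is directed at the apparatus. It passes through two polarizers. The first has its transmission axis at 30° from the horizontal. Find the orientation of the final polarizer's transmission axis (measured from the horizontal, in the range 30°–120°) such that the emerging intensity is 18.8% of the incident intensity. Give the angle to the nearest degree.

I₁ = I₀ cos²(30° − 0°) = I₀ cos²(30°) = 0.75 I₀.
Need I₂/I₀ = 0.188, so cos²(θ − 30°) = 0.188 / 0.75 = 0.2507.
θ − 30° = arccos(√0.2507) = 60.0°, giving θ ≈ 30 + 60.0 = 90.0°.

θ ≈ 90°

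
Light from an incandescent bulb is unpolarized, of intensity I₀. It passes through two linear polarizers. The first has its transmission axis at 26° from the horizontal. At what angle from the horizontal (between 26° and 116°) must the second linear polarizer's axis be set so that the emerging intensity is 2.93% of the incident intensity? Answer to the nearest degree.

θ ≈ 102°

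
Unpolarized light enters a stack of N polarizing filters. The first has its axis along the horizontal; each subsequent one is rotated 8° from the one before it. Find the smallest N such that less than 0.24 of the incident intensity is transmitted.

N = 39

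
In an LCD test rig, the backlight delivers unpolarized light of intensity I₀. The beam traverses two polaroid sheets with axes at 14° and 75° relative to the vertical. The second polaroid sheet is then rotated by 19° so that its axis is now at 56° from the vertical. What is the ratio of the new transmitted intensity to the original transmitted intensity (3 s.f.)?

Before rotation:
Unpolarized light through the first polarizer → I₁ = ½ I₀, now polarized at 14°.
I₂ = I₁ cos²(75° − 14°) = 0.5 I₀ · cos²(61°) = 0.1175 I₀.
After rotation:
Unpolarized light through the first polarizer → I₁ = ½ I₀, now polarized at 14°.
I₂ = I₁ cos²(56° − 14°) = 0.5 I₀ · cos²(42°) = 0.2761 I₀.
Ratio = 0.2761 / 0.1175 = 2.35.

I_new/I_old ≈ 2.35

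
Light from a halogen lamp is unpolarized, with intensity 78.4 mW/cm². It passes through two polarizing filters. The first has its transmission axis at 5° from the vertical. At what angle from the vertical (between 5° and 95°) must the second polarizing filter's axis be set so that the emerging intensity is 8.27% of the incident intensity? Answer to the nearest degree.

Unpolarized light through the first polarizer → I₁ = ½ I₀, now polarized at 5°.
Need I₂/I₀ = 0.0827, so cos²(θ − 5°) = 0.0827 / 0.5 = 0.1654.
θ − 5° = arccos(√0.1654) = 66.0°, giving θ ≈ 5 + 66.0 = 71.0°.

θ ≈ 71°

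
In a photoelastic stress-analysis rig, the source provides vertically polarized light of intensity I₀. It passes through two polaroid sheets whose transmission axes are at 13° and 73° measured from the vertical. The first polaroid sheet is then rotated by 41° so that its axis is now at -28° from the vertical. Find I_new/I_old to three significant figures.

I_new/I_old ≈ 0.120

Before rotation:
I₁ = I₀ cos²(13° − 0°) = I₀ cos²(13°) = 0.9494 I₀.
I₂ = I₁ cos²(73° − 13°) = 0.9494 I₀ · cos²(60°) = 0.2373 I₀.
After rotation:
I₁ = I₀ cos²(-28° − 0°) = I₀ cos²(28°) = 0.7796 I₀.
Angle between axes 1 and 2: 79°. I₂ = 0.7796 I₀ · cos²(79°) = 0.02838 I₀.
Ratio = 0.02838 / 0.2373 = 0.1196.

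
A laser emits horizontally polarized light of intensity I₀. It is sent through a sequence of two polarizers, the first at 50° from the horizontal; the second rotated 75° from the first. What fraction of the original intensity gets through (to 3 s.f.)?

I₁ = I₀ cos²(50° − 0°) = I₀ cos²(50°) = 0.4132 I₀.
I₂ = I₁ cos²(75°) = 0.4132 · 0.06699 I₀ = 0.02768 I₀.
Transmitted fraction = 0.02768.

≈ 0.0277 I₀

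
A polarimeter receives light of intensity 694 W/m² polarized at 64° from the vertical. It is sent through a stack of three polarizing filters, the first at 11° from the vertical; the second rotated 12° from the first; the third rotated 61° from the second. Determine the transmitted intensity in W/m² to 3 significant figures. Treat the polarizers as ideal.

I₁ = 694 W/m² · cos²(53°) = 251.4 W/m².
I₂ = I₁ · cos²(12°) = 251.4 · 0.9568 = 240.5 W/m².
I₃ = I₂ · cos²(61°) = 240.5 · 0.235 = 56.52 W/m².

I ≈ 56.5 W/m²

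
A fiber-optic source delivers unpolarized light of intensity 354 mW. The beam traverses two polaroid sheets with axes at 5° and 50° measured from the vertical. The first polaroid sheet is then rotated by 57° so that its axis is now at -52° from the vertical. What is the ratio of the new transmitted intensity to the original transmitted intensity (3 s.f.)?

I_new/I_old ≈ 0.0865

Before rotation:
Unpolarized light through the first polarizer → I₁ = ½ I₀, now polarized at 5°.
I₂ = I₁ cos²(50° − 5°) = 0.5 I₀ · cos²(45°) = 0.25 I₀.
After rotation:
Unpolarized light through the first polarizer → I₁ = ½ I₀, now polarized at -52°.
Angle between axes 1 and 2: 78°. I₂ = 0.5 I₀ · cos²(78°) = 0.02161 I₀.
Ratio = 0.02161 / 0.25 = 0.08645.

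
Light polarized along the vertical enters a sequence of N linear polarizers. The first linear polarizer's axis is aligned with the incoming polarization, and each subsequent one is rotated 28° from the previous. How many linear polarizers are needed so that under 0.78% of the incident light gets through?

N = 21

First polarizer is aligned with the polarization: full transmission.
Each further stage multiplies by cos²(28°) = 0.7796.
After N polarizers: T = 0.7796^(N−1). Require T < 0.0078 ⇒ N−1 > ln(0.0078)/ln(0.7796) = 19.49, so N−1 ≥ 20 and N = 21.
Check: N=21 gives T = 0.006877 < 0.0078; N=20 gives T = 0.008821.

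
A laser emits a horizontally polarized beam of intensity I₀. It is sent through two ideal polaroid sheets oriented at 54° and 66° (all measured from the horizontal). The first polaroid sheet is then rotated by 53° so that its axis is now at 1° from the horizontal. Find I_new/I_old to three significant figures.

Before rotation:
I₁ = I₀ cos²(54° − 0°) = I₀ cos²(54°) = 0.3455 I₀.
I₂ = I₁ cos²(66° − 54°) = 0.3455 I₀ · cos²(12°) = 0.3306 I₀.
After rotation:
I₁ = I₀ cos²(1° − 0°) = I₀ cos²(1°) = 0.9997 I₀.
I₂ = I₁ cos²(66° − 1°) = 0.9997 I₀ · cos²(65°) = 0.1786 I₀.
Ratio = 0.1786 / 0.3306 = 0.5402.

I_new/I_old ≈ 0.540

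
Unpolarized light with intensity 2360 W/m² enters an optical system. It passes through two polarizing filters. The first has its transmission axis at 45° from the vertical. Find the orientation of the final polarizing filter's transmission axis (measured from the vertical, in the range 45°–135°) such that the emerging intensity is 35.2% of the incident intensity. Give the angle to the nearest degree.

θ ≈ 78°

Unpolarized light through the first polarizer → I₁ = ½ I₀, now polarized at 45°.
Need I₂/I₀ = 0.352, so cos²(θ − 45°) = 0.352 / 0.5 = 0.704.
θ − 45° = arccos(√0.704) = 33.0°, giving θ ≈ 45 + 33.0 = 78.0°.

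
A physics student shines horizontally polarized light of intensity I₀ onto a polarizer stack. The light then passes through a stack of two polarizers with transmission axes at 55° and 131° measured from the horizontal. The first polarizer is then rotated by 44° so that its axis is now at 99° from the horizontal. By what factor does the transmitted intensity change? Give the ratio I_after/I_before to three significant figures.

I_new/I_old ≈ 0.914

Before rotation:
By Malus's law, I₁ = I₀ cos²(55° − 0°) = I₀ cos²(55°) = 0.329 I₀.
I₂ = I₁ cos²(131° − 55°) = 0.329 I₀ · cos²(76°) = 0.01925 I₀.
After rotation:
I₁ = I₀ cos²(99° − 0°) = I₀ cos²(81°) = 0.02447 I₀.
I₂ = I₁ cos²(131° − 99°) = 0.02447 I₀ · cos²(32°) = 0.0176 I₀.
Ratio = 0.0176 / 0.01925 = 0.9141.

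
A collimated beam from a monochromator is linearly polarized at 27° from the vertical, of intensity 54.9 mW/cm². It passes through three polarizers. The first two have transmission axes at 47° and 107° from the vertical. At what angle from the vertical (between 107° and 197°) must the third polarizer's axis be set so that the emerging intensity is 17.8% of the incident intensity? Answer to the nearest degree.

θ ≈ 133°

By Malus's law, I₁ = I₀ cos²(47° − 27°) = I₀ cos²(20°) = 0.883 I₀.
I₂ = I₁ cos²(107° − 47°) = 0.883 I₀ · cos²(60°) = 0.2208 I₀.
Need I₃/I₀ = 0.178, so cos²(θ − 107°) = 0.178 / 0.2208 = 0.8063.
θ − 107° = arccos(√0.8063) = 26.1°, giving θ ≈ 107 + 26.1 = 133.1°.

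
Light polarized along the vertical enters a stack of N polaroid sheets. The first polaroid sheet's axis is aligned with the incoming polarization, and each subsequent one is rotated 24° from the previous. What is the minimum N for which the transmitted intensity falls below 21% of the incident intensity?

N = 10

First polarizer is aligned with the polarization: full transmission.
Each further stage multiplies by cos²(24°) = 0.8346.
After N polarizers: T = 0.8346^(N−1). Require T < 0.21 ⇒ N−1 > ln(0.21)/ln(0.8346) = 8.63, so N−1 ≥ 9 and N = 10.
Check: N=10 gives T = 0.1964 < 0.21; N=9 gives T = 0.2353.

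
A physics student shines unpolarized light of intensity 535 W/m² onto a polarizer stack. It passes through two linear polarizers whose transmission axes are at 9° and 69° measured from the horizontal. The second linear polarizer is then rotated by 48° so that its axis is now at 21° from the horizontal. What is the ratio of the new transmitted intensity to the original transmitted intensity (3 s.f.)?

I_new/I_old ≈ 3.83

Before rotation:
Unpolarized light through the first polarizer → I₁ = ½ I₀, now polarized at 9°.
I₂ = I₁ cos²(69° − 9°) = 0.5 I₀ · cos²(60°) = 0.125 I₀.
After rotation:
Unpolarized light through the first polarizer → I₁ = ½ I₀, now polarized at 9°.
I₂ = I₁ cos²(21° − 9°) = 0.5 I₀ · cos²(12°) = 0.4784 I₀.
Ratio = 0.4784 / 0.125 = 3.827.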